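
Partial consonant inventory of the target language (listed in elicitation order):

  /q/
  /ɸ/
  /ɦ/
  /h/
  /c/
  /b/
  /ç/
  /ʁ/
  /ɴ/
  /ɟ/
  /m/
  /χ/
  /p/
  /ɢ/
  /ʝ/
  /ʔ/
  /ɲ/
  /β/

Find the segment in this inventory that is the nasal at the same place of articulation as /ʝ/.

/ɲ/

/ʝ/ is a voiced palatal fricative.
The nasal at the same place is a palatal nasal — in this inventory, /ɲ/.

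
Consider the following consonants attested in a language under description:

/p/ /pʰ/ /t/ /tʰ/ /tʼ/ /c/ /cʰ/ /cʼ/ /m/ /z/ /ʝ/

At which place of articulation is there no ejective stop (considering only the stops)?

Plain: /p/ (bilabial), /t/ (alveolar), /c/ (palatal).
Aspirated: /pʰ/ (bilabial), /tʰ/ (alveolar), /cʰ/ (palatal).
Ejective: /tʼ/ (alveolar), /cʼ/ (palatal).
Every place of articulation has an ejective member except bilabial, where /pʼ/ would be expected.

bilabial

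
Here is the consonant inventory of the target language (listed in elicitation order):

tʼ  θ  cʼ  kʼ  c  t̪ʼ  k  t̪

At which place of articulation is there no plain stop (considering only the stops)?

Plain: /t̪/ (dental), /c/ (palatal), /k/ (velar).
Ejective: /t̪ʼ/ (dental), /tʼ/ (alveolar), /cʼ/ (palatal), /kʼ/ (velar).
Every place of articulation has a plain member except alveolar, where /t/ would be expected.

alveolar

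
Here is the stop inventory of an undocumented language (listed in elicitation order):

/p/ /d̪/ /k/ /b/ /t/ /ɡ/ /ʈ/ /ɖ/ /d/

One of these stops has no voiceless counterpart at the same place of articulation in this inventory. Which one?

/d̪/

Bilabial: /p/ ~ /b/
Alveolar: /t/ ~ /d/
Retroflex: /ʈ/ ~ /ɖ/
Velar: /k/ ~ /ɡ/
Dental: only /d̪/ (voiced); no voiceless partner.
So /d̪/ is the unpaired segment.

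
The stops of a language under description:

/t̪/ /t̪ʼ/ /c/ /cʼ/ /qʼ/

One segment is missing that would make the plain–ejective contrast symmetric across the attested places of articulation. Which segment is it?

/q/

place of articulation  plain     ejective
dental            t̪        t̪ʼ     
palatal           c         cʼ      
uvular            —         qʼ      
The uvular row has no plain member, so the gap is the plain uvular stop /q/.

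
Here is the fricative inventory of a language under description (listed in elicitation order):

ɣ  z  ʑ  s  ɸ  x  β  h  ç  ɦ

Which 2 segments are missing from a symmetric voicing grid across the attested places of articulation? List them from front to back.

/ɕ/, /ʝ/

bilabial: voiceless /ɸ/, voiced /β/.
alveolar: voiceless /s/, voiced /z/.
alveolo-palatal: voiceless —, voiced /ʑ/.
palatal: voiceless /ç/, voiced —.
velar: voiceless /x/, voiced /ɣ/.
glottal: voiceless /h/, voiced /ɦ/.
Gaps, from front to back: alveolo-palatal lacks voiceless (/ɕ/); palatal lacks voiced (/ʝ/).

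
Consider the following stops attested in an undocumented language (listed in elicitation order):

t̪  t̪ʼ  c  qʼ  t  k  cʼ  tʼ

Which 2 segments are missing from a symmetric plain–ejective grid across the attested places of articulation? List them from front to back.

/kʼ/, /q/

dental: plain /t̪/, ejective /t̪ʼ/.
alveolar: plain /t/, ejective /tʼ/.
palatal: plain /c/, ejective /cʼ/.
velar: plain /k/, ejective —.
uvular: plain —, ejective /qʼ/.
Gaps, from front to back: velar lacks ejective (/kʼ/); uvular lacks plain (/q/).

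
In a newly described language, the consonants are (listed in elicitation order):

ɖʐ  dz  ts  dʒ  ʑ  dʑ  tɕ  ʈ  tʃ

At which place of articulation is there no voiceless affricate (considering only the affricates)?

retroflex

alveolar: voiceless /ts/, voiced /dz/.
postalveolar: voiceless /tʃ/, voiced /dʒ/.
retroflex: voiceless —, voiced /ɖʐ/.
alveolo-palatal: voiceless /tɕ/, voiced /dʑ/.
Every place of articulation has a voiceless member except retroflex, where /ʈʂ/ would be expected.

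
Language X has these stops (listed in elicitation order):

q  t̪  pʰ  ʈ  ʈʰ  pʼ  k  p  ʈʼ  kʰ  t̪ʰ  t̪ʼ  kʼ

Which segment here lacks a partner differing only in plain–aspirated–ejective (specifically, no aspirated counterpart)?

Bilabial: /p/ ~ /pʰ/ ~ /pʼ/
Dental: /t̪/ ~ /t̪ʰ/ ~ /t̪ʼ/
Retroflex: /ʈ/ ~ /ʈʰ/ ~ /ʈʼ/
Velar: /k/ ~ /kʰ/ ~ /kʼ/
Uvular: only /q/ (plain); no aspirated partner.
So /q/ is the unpaired segment.

/q/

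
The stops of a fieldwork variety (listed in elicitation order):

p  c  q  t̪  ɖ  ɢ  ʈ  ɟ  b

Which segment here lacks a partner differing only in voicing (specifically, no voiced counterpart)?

/t̪/

Bilabial: /p/ ~ /b/
Retroflex: /ʈ/ ~ /ɖ/
Palatal: /c/ ~ /ɟ/
Uvular: /q/ ~ /ɢ/
Dental: only /t̪/ (voiceless); no voiced partner.
So /t̪/ is the unpaired segment.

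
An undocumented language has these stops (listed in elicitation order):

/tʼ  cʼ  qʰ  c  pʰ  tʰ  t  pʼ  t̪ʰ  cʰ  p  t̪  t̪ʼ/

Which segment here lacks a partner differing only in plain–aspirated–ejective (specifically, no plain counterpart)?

/qʰ/

Bilabial: /p/ ~ /pʰ/ ~ /pʼ/
Dental: /t̪/ ~ /t̪ʰ/ ~ /t̪ʼ/
Alveolar: /t/ ~ /tʰ/ ~ /tʼ/
Palatal: /c/ ~ /cʰ/ ~ /cʼ/
Uvular: only /qʰ/ (aspirated); no plain partner.
So /qʰ/ is the unpaired segment.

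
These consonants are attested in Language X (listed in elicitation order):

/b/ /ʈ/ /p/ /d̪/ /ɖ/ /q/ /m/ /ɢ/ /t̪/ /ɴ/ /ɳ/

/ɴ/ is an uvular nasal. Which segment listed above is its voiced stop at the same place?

/ɢ/

The voiced stop at the same place is a voiced uvular stop — in this inventory, /ɢ/.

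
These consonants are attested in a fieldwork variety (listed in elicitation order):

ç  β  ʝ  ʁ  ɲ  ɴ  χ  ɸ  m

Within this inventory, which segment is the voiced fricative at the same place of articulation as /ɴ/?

/ɴ/ is an uvular nasal.
The voiced fricative at the same place is a voiced uvular fricative — in this inventory, /ʁ/.

/ʁ/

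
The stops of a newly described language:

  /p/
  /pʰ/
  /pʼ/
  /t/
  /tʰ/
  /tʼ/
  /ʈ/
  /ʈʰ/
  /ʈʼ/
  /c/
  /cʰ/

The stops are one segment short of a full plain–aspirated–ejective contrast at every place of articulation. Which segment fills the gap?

place of articulation  plain     aspirated  ejective
bilabial          p         pʰ        pʼ      
alveolar          t         tʰ        tʼ      
retroflex         ʈ         ʈʰ        ʈʼ      
palatal           c         cʰ        —       
The palatal row has no ejective member, so the gap is the ejective palatal stop /cʼ/.

/cʼ/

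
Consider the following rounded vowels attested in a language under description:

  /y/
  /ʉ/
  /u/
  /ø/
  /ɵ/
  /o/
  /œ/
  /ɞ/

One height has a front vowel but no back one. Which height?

low-mid

Front: /y/ (high), /ø/ (high-mid), /œ/ (low-mid).
Central: /ʉ/ (high), /ɵ/ (high-mid), /ɞ/ (low-mid).
Back: /u/ (high), /o/ (high-mid).
Every height has a back member except low-mid, where /ɔ/ would be expected.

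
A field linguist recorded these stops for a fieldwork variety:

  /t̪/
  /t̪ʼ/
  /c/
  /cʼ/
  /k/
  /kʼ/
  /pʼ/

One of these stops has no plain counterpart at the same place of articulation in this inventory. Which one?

Dental: /t̪/ ~ /t̪ʼ/
Palatal: /c/ ~ /cʼ/
Velar: /k/ ~ /kʼ/
Bilabial: only /pʼ/ (ejective); no plain partner.
So /pʼ/ is the unpaired segment.

/pʼ/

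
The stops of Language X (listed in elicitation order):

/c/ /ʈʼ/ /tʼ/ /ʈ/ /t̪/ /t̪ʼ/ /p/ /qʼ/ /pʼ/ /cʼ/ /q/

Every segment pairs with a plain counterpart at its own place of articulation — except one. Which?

Bilabial: /p/ ~ /pʼ/
Dental: /t̪/ ~ /t̪ʼ/
Retroflex: /ʈ/ ~ /ʈʼ/
Palatal: /c/ ~ /cʼ/
Uvular: /q/ ~ /qʼ/
Alveolar: only /tʼ/ (ejective); no plain partner.
So /tʼ/ is the unpaired segment.

/tʼ/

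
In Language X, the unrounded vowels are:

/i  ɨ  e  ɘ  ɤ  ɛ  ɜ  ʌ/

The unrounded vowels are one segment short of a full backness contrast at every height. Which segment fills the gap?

/ɯ/

high: front /i/, central /ɨ/, back —.
high-mid: front /e/, central /ɘ/, back /ɤ/.
low-mid: front /ɛ/, central /ɜ/, back /ʌ/.
The high row has no back member, so the gap is the high back unrounded vowel /ɯ/.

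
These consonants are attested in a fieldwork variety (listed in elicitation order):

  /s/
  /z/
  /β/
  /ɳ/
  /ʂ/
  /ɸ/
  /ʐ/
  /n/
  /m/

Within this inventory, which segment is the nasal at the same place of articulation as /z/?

/n/

/z/ is a voiced alveolar fricative.
The nasal at the same place is an alveolar nasal — in this inventory, /n/.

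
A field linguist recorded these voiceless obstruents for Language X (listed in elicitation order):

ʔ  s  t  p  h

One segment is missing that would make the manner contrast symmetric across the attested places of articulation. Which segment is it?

/ɸ/

place of articulation  stop      fricative
bilabial          p         —       
alveolar          t         s       
glottal           ʔ         h       
The bilabial row has no fricative member, so the gap is the bilabial fricative /ɸ/.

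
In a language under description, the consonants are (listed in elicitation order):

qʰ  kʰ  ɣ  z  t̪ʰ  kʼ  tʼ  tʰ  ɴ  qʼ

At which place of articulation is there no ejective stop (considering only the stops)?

dental

Aspirated: /t̪ʰ/ (dental), /tʰ/ (alveolar), /kʰ/ (velar), /qʰ/ (uvular).
Ejective: /tʼ/ (alveolar), /kʼ/ (velar), /qʼ/ (uvular).
Every place of articulation has an ejective member except dental, where /t̪ʼ/ would be expected.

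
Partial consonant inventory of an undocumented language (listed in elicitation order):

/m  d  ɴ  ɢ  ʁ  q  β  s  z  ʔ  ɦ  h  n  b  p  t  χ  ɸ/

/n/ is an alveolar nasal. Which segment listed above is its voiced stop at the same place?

The voiced stop at the same place is a voiced alveolar stop — in this inventory, /d/.

/d/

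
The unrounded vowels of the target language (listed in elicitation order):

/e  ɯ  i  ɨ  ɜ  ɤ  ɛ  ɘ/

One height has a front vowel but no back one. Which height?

low-mid

Front: /i/ (high), /e/ (high-mid), /ɛ/ (low-mid).
Central: /ɨ/ (high), /ɘ/ (high-mid), /ɜ/ (low-mid).
Back: /ɯ/ (high), /ɤ/ (high-mid).
Every height has a back member except low-mid, where /ʌ/ would be expected.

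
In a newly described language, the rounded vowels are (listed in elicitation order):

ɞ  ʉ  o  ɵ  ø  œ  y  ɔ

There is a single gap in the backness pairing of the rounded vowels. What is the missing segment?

height            front     central   back    
high              y         ʉ         —       
high-mid          ø         ɵ         o       
low-mid           œ         ɞ         ɔ       
The high row has no back member, so the gap is the high back rounded vowel /u/.

/u/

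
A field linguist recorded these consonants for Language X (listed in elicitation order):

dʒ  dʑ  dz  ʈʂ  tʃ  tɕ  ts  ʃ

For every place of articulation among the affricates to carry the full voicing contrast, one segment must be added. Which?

/ɖʐ/

alveolar: voiceless /ts/, voiced /dz/.
postalveolar: voiceless /tʃ/, voiced /dʒ/.
retroflex: voiceless /ʈʂ/, voiced —.
alveolo-palatal: voiceless /tɕ/, voiced /dʑ/.
The retroflex row has no voiced member, so the gap is the voiced retroflex affricate /ɖʐ/.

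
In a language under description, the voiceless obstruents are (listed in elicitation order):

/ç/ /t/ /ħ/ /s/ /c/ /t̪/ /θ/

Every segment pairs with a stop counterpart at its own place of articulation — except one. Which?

Dental: /t̪/ ~ /θ/
Alveolar: /t/ ~ /s/
Palatal: /c/ ~ /ç/
Pharyngeal: only /ħ/ (fricative); no stop partner.
So /ħ/ is the unpaired segment.

/ħ/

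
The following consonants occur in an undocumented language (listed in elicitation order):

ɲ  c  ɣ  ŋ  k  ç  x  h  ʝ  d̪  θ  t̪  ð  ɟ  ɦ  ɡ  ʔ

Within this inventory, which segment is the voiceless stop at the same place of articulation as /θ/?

/θ/ is a voiceless dental fricative.
The voiceless stop at the same place is a voiceless dental stop — in this inventory, /t̪/.

/t̪/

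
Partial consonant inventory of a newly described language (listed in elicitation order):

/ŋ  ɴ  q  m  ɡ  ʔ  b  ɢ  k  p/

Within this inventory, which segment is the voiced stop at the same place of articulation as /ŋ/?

/ɡ/

/ŋ/ is a velar nasal.
The voiced stop at the same place is a voiced velar stop — in this inventory, /ɡ/.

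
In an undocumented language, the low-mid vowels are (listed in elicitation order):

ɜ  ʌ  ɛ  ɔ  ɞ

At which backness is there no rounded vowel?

front: unrounded /ɛ/, rounded —.
central: unrounded /ɜ/, rounded /ɞ/.
back: unrounded /ʌ/, rounded /ɔ/.
Every backness has a rounded member except front, where /œ/ would be expected.

front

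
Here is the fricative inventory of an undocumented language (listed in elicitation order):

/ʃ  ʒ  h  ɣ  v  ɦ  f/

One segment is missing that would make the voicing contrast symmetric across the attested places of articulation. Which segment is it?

labiodental: voiceless /f/, voiced /v/.
postalveolar: voiceless /ʃ/, voiced /ʒ/.
velar: voiceless —, voiced /ɣ/.
glottal: voiceless /h/, voiced /ɦ/.
The velar row has no voiceless member, so the gap is the voiceless velar fricative /x/.

/x/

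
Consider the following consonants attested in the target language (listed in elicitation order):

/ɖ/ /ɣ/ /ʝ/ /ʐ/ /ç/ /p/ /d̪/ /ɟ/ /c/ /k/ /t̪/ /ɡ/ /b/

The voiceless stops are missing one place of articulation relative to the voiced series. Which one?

retroflex

bilabial: voiceless /p/, voiced /b/.
dental: voiceless /t̪/, voiced /d̪/.
retroflex: voiceless —, voiced /ɖ/.
palatal: voiceless /c/, voiced /ɟ/.
velar: voiceless /k/, voiced /ɡ/.
Every place of articulation has a voiceless member except retroflex, where /ʈ/ would be expected.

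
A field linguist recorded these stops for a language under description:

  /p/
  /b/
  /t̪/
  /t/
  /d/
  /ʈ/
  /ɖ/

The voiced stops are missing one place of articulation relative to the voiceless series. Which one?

dental

bilabial: voiceless /p/, voiced /b/.
dental: voiceless /t̪/, voiced —.
alveolar: voiceless /t/, voiced /d/.
retroflex: voiceless /ʈ/, voiced /ɖ/.
Every place of articulation has a voiced member except dental, where /d̪/ would be expected.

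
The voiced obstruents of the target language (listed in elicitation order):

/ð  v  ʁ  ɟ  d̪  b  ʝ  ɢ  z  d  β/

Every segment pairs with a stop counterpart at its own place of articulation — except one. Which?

Bilabial: /b/ ~ /β/
Dental: /d̪/ ~ /ð/
Alveolar: /d/ ~ /z/
Palatal: /ɟ/ ~ /ʝ/
Uvular: /ɢ/ ~ /ʁ/
Labiodental: only /v/ (fricative); no stop partner.
So /v/ is the unpaired segment.

/v/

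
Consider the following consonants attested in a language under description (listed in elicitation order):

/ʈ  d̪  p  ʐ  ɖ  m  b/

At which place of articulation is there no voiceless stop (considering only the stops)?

dental

bilabial: voiceless /p/, voiced /b/.
dental: voiceless —, voiced /d̪/.
retroflex: voiceless /ʈ/, voiced /ɖ/.
Every place of articulation has a voiceless member except dental, where /t̪/ would be expected.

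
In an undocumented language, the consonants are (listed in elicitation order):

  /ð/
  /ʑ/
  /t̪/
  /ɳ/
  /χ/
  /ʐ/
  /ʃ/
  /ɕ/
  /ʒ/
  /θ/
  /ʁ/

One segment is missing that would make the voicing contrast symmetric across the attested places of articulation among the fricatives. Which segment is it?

dental: voiceless /θ/, voiced /ð/.
postalveolar: voiceless /ʃ/, voiced /ʒ/.
retroflex: voiceless —, voiced /ʐ/.
alveolo-palatal: voiceless /ɕ/, voiced /ʑ/.
uvular: voiceless /χ/, voiced /ʁ/.
The retroflex row has no voiceless member, so the gap is the voiceless retroflex fricative /ʂ/.

/ʂ/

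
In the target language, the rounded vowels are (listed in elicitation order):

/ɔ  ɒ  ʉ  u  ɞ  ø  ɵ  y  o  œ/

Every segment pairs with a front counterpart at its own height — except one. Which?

/ɒ/

High: /y/ ~ /ʉ/ ~ /u/
High-mid: /ø/ ~ /ɵ/ ~ /o/
Low-mid: /œ/ ~ /ɞ/ ~ /ɔ/
Low: only /ɒ/ (back); no front partner.
So /ɒ/ is the unpaired segment.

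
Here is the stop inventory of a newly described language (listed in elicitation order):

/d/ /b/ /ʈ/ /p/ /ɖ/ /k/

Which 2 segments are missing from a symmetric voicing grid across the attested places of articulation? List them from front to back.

/t/, /ɡ/

Voiceless: /p/ (bilabial), /ʈ/ (retroflex), /k/ (velar).
Voiced: /b/ (bilabial), /d/ (alveolar), /ɖ/ (retroflex).
Gaps, from front to back: alveolar lacks voiceless (/t/); velar lacks voiced (/ɡ/).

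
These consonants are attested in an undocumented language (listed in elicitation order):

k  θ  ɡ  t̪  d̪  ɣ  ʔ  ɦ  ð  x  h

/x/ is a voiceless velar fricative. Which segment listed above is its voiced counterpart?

/ɣ/

The voiced counterpart is a voiced velar fricative — in this inventory, /ɣ/.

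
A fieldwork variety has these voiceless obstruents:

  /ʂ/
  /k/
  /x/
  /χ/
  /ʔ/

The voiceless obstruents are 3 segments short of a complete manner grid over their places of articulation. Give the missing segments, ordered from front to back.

/ʈ/, /q/, /h/

Stop: /k/ (velar), /ʔ/ (glottal).
Fricative: /ʂ/ (retroflex), /x/ (velar), /χ/ (uvular).
Gaps, from front to back: retroflex lacks stop (/ʈ/); uvular lacks stop (/q/); glottal lacks fricative (/h/).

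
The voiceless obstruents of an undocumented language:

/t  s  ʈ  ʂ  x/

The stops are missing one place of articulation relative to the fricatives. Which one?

Stop: /t/ (alveolar), /ʈ/ (retroflex).
Fricative: /s/ (alveolar), /ʂ/ (retroflex), /x/ (velar).
Every place of articulation has a stop member except velar, where /k/ would be expected.

velar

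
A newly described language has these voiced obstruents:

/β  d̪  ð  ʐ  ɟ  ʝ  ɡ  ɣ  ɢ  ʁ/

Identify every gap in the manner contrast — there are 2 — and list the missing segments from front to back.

Stop: /d̪/ (dental), /ɟ/ (palatal), /ɡ/ (velar), /ɢ/ (uvular).
Fricative: /β/ (bilabial), /ð/ (dental), /ʐ/ (retroflex), /ʝ/ (palatal), /ɣ/ (velar), /ʁ/ (uvular).
Gaps, from front to back: bilabial lacks stop (/b/); retroflex lacks stop (/ɖ/).

/b/, /ɖ/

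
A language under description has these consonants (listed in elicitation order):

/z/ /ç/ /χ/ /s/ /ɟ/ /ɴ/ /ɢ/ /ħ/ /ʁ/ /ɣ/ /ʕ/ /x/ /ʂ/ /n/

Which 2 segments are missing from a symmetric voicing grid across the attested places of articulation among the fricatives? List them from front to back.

Voiceless: /s/ (alveolar), /ʂ/ (retroflex), /ç/ (palatal), /x/ (velar), /χ/ (uvular), /ħ/ (pharyngeal).
Voiced: /z/ (alveolar), /ɣ/ (velar), /ʁ/ (uvular), /ʕ/ (pharyngeal).
Gaps, from front to back: retroflex lacks voiced (/ʐ/); palatal lacks voiced (/ʝ/).

/ʐ/, /ʝ/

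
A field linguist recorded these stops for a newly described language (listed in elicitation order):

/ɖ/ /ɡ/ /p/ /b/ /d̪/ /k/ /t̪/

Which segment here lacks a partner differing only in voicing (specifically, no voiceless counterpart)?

Bilabial: /p/ ~ /b/
Dental: /t̪/ ~ /d̪/
Velar: /k/ ~ /ɡ/
Retroflex: only /ɖ/ (voiced); no voiceless partner.
So /ɖ/ is the unpaired segment.

/ɖ/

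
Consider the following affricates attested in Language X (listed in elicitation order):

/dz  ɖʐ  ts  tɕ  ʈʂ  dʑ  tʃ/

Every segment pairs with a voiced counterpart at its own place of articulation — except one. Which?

Alveolar: /ts/ ~ /dz/
Retroflex: /ʈʂ/ ~ /ɖʐ/
Alveolo-palatal: /tɕ/ ~ /dʑ/
Postalveolar: only /tʃ/ (voiceless); no voiced partner.
So /tʃ/ is the unpaired segment.

/tʃ/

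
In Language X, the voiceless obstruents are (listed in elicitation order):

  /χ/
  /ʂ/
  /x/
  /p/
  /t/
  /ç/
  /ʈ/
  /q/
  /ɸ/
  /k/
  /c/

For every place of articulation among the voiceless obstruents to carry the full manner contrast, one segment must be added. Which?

/s/

bilabial: stop /p/, fricative /ɸ/.
alveolar: stop /t/, fricative —.
retroflex: stop /ʈ/, fricative /ʂ/.
palatal: stop /c/, fricative /ç/.
velar: stop /k/, fricative /x/.
uvular: stop /q/, fricative /χ/.
The alveolar row has no fricative member, so the gap is the alveolar fricative /s/.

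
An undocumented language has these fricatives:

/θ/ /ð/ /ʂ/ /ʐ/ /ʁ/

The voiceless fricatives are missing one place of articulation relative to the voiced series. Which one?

place of articulation  voiceless  voiced  
dental            θ         ð       
retroflex         ʂ         ʐ       
uvular            —         ʁ       
Every place of articulation has a voiceless member except uvular, where /χ/ would be expected.

uvular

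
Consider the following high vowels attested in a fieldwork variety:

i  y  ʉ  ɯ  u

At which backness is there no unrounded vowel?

backness          unrounded  rounded 
front             i         y       
central           —         ʉ       
back              ɯ         u       
Every backness has an unrounded member except central, where /ɨ/ would be expected.

central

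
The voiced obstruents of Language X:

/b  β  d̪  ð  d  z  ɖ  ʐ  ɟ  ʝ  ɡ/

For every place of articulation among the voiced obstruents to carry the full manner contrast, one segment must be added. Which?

bilabial: stop /b/, fricative /β/.
dental: stop /d̪/, fricative /ð/.
alveolar: stop /d/, fricative /z/.
retroflex: stop /ɖ/, fricative /ʐ/.
palatal: stop /ɟ/, fricative /ʝ/.
velar: stop /ɡ/, fricative —.
The velar row has no fricative member, so the gap is the velar fricative /ɣ/.

/ɣ/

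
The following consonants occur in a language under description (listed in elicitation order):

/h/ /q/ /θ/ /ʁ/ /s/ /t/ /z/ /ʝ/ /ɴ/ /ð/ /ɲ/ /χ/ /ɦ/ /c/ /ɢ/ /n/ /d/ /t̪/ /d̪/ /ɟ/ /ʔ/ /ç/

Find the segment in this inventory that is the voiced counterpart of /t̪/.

/t̪/ is a voiceless dental stop.
The voiced counterpart is a voiced dental stop — in this inventory, /d̪/.

/d̪/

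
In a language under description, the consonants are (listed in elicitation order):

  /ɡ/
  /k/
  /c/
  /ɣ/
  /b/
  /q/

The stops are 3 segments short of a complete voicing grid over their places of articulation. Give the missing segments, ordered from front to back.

/p/, /ɟ/, /ɢ/

bilabial: voiceless —, voiced /b/.
palatal: voiceless /c/, voiced —.
velar: voiceless /k/, voiced /ɡ/.
uvular: voiceless /q/, voiced —.
Gaps, from front to back: bilabial lacks voiceless (/p/); palatal lacks voiced (/ɟ/); uvular lacks voiced (/ɢ/).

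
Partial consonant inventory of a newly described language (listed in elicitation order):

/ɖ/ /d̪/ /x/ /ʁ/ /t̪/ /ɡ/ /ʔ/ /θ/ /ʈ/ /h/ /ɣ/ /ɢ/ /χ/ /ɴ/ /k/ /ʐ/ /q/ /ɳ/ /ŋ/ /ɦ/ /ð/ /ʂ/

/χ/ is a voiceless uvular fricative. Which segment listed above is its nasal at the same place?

The nasal at the same place is an uvular nasal — in this inventory, /ɴ/.

/ɴ/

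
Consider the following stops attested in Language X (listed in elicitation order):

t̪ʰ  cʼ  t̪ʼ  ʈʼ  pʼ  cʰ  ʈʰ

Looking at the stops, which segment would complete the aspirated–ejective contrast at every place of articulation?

bilabial: aspirated —, ejective /pʼ/.
dental: aspirated /t̪ʰ/, ejective /t̪ʼ/.
retroflex: aspirated /ʈʰ/, ejective /ʈʼ/.
palatal: aspirated /cʰ/, ejective /cʼ/.
The bilabial row has no aspirated member, so the gap is the aspirated bilabial stop /pʰ/.

/pʰ/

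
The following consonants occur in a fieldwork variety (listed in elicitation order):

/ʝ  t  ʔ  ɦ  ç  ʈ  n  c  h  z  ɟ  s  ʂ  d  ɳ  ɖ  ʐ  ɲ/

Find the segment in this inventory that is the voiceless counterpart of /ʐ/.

/ʂ/

/ʐ/ is a voiced retroflex fricative.
The voiceless counterpart is a voiceless retroflex fricative — in this inventory, /ʂ/.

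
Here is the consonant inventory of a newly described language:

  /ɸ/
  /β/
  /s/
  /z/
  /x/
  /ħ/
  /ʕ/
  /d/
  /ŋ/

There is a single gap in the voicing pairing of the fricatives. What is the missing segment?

/ɣ/

Voiceless: /ɸ/ (bilabial), /s/ (alveolar), /x/ (velar), /ħ/ (pharyngeal).
Voiced: /β/ (bilabial), /z/ (alveolar), /ʕ/ (pharyngeal).
The velar row has no voiced member, so the gap is the voiced velar fricative /ɣ/.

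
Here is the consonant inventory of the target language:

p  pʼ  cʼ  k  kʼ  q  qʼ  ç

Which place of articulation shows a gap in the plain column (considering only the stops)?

bilabial: plain /p/, ejective /pʼ/.
palatal: plain —, ejective /cʼ/.
velar: plain /k/, ejective /kʼ/.
uvular: plain /q/, ejective /qʼ/.
Every place of articulation has a plain member except palatal, where /c/ would be expected.

palatal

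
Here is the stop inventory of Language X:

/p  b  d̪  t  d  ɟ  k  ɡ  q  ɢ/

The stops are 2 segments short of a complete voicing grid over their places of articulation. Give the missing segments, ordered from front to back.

/t̪/, /c/

place of articulation  voiceless  voiced  
bilabial          p         b       
dental            —         d̪      
alveolar          t         d       
palatal           —         ɟ       
velar             k         ɡ       
uvular            q         ɢ       
Gaps, from front to back: dental lacks voiceless (/t̪/); palatal lacks voiceless (/c/).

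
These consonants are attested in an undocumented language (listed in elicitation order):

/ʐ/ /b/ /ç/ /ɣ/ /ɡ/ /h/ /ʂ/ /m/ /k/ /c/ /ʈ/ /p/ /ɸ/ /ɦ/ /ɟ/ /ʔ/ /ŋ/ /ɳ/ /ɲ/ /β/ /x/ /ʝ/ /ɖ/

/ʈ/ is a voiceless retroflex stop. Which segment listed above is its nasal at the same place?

/ɳ/

The nasal at the same place is a retroflex nasal — in this inventory, /ɳ/.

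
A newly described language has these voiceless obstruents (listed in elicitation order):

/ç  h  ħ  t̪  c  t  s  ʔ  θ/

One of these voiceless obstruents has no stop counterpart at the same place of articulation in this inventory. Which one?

Dental: /t̪/ ~ /θ/
Alveolar: /t/ ~ /s/
Palatal: /c/ ~ /ç/
Glottal: /ʔ/ ~ /h/
Pharyngeal: only /ħ/ (fricative); no stop partner.
So /ħ/ is the unpaired segment.

/ħ/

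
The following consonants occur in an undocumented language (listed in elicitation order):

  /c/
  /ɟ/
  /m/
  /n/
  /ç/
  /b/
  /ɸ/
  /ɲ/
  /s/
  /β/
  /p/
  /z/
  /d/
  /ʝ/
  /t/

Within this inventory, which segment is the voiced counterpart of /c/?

/c/ is a voiceless palatal stop.
The voiced counterpart is a voiced palatal stop — in this inventory, /ɟ/.

/ɟ/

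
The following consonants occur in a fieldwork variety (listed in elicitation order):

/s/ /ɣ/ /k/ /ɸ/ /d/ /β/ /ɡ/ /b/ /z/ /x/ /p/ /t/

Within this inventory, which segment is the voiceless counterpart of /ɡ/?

/ɡ/ is a voiced velar stop.
The voiceless counterpart is a voiceless velar stop — in this inventory, /k/.

/k/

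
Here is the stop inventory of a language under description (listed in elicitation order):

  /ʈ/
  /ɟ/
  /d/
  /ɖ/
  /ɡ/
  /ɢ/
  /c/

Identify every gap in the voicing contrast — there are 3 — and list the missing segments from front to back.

Voiceless: /ʈ/ (retroflex), /c/ (palatal).
Voiced: /d/ (alveolar), /ɖ/ (retroflex), /ɟ/ (palatal), /ɡ/ (velar), /ɢ/ (uvular).
Gaps, from front to back: alveolar lacks voiceless (/t/); velar lacks voiceless (/k/); uvular lacks voiceless (/q/).

/t/, /k/, /q/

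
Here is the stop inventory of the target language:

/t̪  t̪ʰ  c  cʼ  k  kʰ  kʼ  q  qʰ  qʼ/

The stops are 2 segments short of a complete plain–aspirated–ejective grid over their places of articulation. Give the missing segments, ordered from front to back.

place of articulation  plain     aspirated  ejective
dental            t̪        t̪ʰ       —       
palatal           c         —         cʼ      
velar             k         kʰ        kʼ      
uvular            q         qʰ        qʼ      
Gaps, from front to back: dental lacks ejective (/t̪ʼ/); palatal lacks aspirated (/cʰ/).

/t̪ʼ/, /cʰ/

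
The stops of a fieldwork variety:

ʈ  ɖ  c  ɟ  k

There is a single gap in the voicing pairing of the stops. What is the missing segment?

/ɡ/

place of articulation  voiceless  voiced  
retroflex         ʈ         ɖ       
palatal           c         ɟ       
velar             k         —       
The velar row has no voiced member, so the gap is the voiced velar stop /ɡ/.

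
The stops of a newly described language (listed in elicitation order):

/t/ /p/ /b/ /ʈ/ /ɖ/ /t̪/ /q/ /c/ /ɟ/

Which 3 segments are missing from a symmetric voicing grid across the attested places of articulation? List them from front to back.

/d̪/, /d/, /ɢ/

Voiceless: /p/ (bilabial), /t̪/ (dental), /t/ (alveolar), /ʈ/ (retroflex), /c/ (palatal), /q/ (uvular).
Voiced: /b/ (bilabial), /ɖ/ (retroflex), /ɟ/ (palatal).
Gaps, from front to back: dental lacks voiced (/d̪/); alveolar lacks voiced (/d/); uvular lacks voiced (/ɢ/).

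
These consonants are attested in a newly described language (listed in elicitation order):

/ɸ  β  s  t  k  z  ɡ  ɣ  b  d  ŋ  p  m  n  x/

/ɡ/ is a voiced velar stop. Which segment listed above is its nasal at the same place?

The nasal at the same place is a velar nasal — in this inventory, /ŋ/.

/ŋ/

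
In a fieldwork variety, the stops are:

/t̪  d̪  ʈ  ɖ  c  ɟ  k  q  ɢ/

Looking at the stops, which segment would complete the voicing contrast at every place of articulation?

/ɡ/

place of articulation  voiceless  voiced  
dental            t̪        d̪      
retroflex         ʈ         ɖ       
palatal           c         ɟ       
velar             k         —       
uvular            q         ɢ       
The velar row has no voiced member, so the gap is the voiced velar stop /ɡ/.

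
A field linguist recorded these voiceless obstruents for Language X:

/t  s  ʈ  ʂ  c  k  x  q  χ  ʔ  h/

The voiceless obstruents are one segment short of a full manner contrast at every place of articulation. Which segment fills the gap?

alveolar: stop /t/, fricative /s/.
retroflex: stop /ʈ/, fricative /ʂ/.
palatal: stop /c/, fricative —.
velar: stop /k/, fricative /x/.
uvular: stop /q/, fricative /χ/.
glottal: stop /ʔ/, fricative /h/.
The palatal row has no fricative member, so the gap is the palatal fricative /ç/.

/ç/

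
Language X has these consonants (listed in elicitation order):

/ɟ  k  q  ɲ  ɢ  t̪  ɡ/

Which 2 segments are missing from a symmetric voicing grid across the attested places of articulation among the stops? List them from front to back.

dental: voiceless /t̪/, voiced —.
palatal: voiceless —, voiced /ɟ/.
velar: voiceless /k/, voiced /ɡ/.
uvular: voiceless /q/, voiced /ɢ/.
Gaps, from front to back: dental lacks voiced (/d̪/); palatal lacks voiceless (/c/).

/d̪/, /c/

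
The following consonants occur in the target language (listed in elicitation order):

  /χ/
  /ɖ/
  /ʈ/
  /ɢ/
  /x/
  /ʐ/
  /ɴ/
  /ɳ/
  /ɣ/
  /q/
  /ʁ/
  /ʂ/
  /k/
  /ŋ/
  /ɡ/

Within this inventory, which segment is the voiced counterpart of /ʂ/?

/ʐ/

/ʂ/ is a voiceless retroflex fricative.
The voiced counterpart is a voiced retroflex fricative — in this inventory, /ʐ/.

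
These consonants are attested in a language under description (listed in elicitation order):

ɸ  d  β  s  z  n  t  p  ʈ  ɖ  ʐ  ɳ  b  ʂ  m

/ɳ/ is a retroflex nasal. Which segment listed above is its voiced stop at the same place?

/ɖ/

The voiced stop at the same place is a voiced retroflex stop — in this inventory, /ɖ/.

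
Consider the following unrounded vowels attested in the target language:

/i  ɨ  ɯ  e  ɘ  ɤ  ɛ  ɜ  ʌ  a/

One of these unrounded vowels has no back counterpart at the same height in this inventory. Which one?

/a/

High: /i/ ~ /ɨ/ ~ /ɯ/
High-mid: /e/ ~ /ɘ/ ~ /ɤ/
Low-mid: /ɛ/ ~ /ɜ/ ~ /ʌ/
Low: only /a/ (front); no back partner.
So /a/ is the unpaired segment.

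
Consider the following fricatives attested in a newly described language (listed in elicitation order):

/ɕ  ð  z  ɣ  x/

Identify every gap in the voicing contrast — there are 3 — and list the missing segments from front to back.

/θ/, /s/, /ʑ/

Voiceless: /ɕ/ (alveolo-palatal), /x/ (velar).
Voiced: /ð/ (dental), /z/ (alveolar), /ɣ/ (velar).
Gaps, from front to back: dental lacks voiceless (/θ/); alveolar lacks voiceless (/s/); alveolo-palatal lacks voiced (/ʑ/).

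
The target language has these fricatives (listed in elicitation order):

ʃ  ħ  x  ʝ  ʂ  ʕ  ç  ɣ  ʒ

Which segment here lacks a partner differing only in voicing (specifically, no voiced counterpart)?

Postalveolar: /ʃ/ ~ /ʒ/
Palatal: /ç/ ~ /ʝ/
Velar: /x/ ~ /ɣ/
Pharyngeal: /ħ/ ~ /ʕ/
Retroflex: only /ʂ/ (voiceless); no voiced partner.
So /ʂ/ is the unpaired segment.

/ʂ/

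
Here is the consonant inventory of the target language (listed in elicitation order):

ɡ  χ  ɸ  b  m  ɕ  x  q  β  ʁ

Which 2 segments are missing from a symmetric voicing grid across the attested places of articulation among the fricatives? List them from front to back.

bilabial: voiceless /ɸ/, voiced /β/.
alveolo-palatal: voiceless /ɕ/, voiced —.
velar: voiceless /x/, voiced —.
uvular: voiceless /χ/, voiced /ʁ/.
Gaps, from front to back: alveolo-palatal lacks voiced (/ʑ/); velar lacks voiced (/ɣ/).

/ʑ/, /ɣ/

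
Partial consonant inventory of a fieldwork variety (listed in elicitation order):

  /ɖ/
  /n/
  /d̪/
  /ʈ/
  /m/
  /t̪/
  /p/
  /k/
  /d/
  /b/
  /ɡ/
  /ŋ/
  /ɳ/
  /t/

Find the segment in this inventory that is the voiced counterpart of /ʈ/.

/ɖ/

/ʈ/ is a voiceless retroflex stop.
The voiced counterpart is a voiced retroflex stop — in this inventory, /ɖ/.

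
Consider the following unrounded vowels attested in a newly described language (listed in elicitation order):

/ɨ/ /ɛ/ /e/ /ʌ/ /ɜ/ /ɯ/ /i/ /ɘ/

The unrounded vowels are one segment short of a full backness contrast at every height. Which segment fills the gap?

height            front     central   back    
high              i         ɨ         ɯ       
high-mid          e         ɘ         —       
low-mid           ɛ         ɜ         ʌ       
The high-mid row has no back member, so the gap is the high-mid back unrounded vowel /ɤ/.

/ɤ/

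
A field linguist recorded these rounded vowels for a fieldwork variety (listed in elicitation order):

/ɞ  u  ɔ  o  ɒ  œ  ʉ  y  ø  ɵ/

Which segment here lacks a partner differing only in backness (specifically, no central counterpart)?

High: /y/ ~ /ʉ/ ~ /u/
High-mid: /ø/ ~ /ɵ/ ~ /o/
Low-mid: /œ/ ~ /ɞ/ ~ /ɔ/
Low: only /ɒ/ (back); no central partner.
So /ɒ/ is the unpaired segment.

/ɒ/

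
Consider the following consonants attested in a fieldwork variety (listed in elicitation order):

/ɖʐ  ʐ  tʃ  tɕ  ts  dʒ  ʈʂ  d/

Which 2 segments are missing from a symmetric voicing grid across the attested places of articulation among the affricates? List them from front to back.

/dz/, /dʑ/

alveolar: voiceless /ts/, voiced —.
postalveolar: voiceless /tʃ/, voiced /dʒ/.
retroflex: voiceless /ʈʂ/, voiced /ɖʐ/.
alveolo-palatal: voiceless /tɕ/, voiced —.
Gaps, from front to back: alveolar lacks voiced (/dz/); alveolo-palatal lacks voiced (/dʑ/).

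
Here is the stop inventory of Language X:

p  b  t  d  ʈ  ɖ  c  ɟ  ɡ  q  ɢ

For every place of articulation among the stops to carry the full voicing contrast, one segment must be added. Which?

/k/

place of articulation  voiceless  voiced  
bilabial          p         b       
alveolar          t         d       
retroflex         ʈ         ɖ       
palatal           c         ɟ       
velar             —         ɡ       
uvular            q         ɢ       
The velar row has no voiceless member, so the gap is the voiceless velar stop /k/.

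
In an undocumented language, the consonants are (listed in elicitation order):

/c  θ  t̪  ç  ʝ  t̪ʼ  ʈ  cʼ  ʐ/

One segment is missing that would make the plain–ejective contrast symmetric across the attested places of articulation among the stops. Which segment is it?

dental: plain /t̪/, ejective /t̪ʼ/.
retroflex: plain /ʈ/, ejective —.
palatal: plain /c/, ejective /cʼ/.
The retroflex row has no ejective member, so the gap is the ejective retroflex stop /ʈʼ/.

/ʈʼ/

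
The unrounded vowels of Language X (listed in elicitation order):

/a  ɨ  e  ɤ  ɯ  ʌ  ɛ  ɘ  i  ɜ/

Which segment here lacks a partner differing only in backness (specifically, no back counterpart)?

High: /i/ ~ /ɨ/ ~ /ɯ/
High-mid: /e/ ~ /ɘ/ ~ /ɤ/
Low-mid: /ɛ/ ~ /ɜ/ ~ /ʌ/
Low: only /a/ (front); no back partner.
So /a/ is the unpaired segment.

/a/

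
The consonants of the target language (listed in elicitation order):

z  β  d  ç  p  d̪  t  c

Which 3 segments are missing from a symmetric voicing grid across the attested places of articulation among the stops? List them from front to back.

bilabial: voiceless /p/, voiced —.
dental: voiceless —, voiced /d̪/.
alveolar: voiceless /t/, voiced /d/.
palatal: voiceless /c/, voiced —.
Gaps, from front to back: bilabial lacks voiced (/b/); dental lacks voiceless (/t̪/); palatal lacks voiced (/ɟ/).

/b/, /t̪/, /ɟ/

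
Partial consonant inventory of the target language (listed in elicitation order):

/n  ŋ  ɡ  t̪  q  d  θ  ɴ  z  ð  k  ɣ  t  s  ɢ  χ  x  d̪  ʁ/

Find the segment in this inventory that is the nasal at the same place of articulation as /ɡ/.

/ŋ/

/ɡ/ is a voiced velar stop.
The nasal at the same place is a velar nasal — in this inventory, /ŋ/.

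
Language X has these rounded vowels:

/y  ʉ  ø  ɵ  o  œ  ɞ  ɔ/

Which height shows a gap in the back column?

high

height            front     central   back    
high              y         ʉ         —       
high-mid          ø         ɵ         o       
low-mid           œ         ɞ         ɔ       
Every height has a back member except high, where /u/ would be expected.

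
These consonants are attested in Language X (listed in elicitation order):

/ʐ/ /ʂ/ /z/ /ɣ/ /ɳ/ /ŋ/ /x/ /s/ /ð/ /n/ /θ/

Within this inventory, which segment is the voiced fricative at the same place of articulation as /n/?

/z/

/n/ is an alveolar nasal.
The voiced fricative at the same place is a voiced alveolar fricative — in this inventory, /z/.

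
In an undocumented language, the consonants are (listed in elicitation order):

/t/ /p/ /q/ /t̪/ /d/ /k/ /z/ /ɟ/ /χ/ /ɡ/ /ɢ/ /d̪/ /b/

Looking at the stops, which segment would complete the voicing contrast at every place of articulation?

/c/

bilabial: voiceless /p/, voiced /b/.
dental: voiceless /t̪/, voiced /d̪/.
alveolar: voiceless /t/, voiced /d/.
palatal: voiceless —, voiced /ɟ/.
velar: voiceless /k/, voiced /ɡ/.
uvular: voiceless /q/, voiced /ɢ/.
The palatal row has no voiceless member, so the gap is the voiceless palatal stop /c/.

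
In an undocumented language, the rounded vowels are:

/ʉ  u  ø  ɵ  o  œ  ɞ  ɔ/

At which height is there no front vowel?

Front: /ø/ (high-mid), /œ/ (low-mid).
Central: /ʉ/ (high), /ɵ/ (high-mid), /ɞ/ (low-mid).
Back: /u/ (high), /o/ (high-mid), /ɔ/ (low-mid).
Every height has a front member except high, where /y/ would be expected.

high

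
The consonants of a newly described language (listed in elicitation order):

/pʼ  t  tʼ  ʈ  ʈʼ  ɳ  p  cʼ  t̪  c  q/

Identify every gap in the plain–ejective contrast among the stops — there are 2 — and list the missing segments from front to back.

/t̪ʼ/, /qʼ/

bilabial: plain /p/, ejective /pʼ/.
dental: plain /t̪/, ejective —.
alveolar: plain /t/, ejective /tʼ/.
retroflex: plain /ʈ/, ejective /ʈʼ/.
palatal: plain /c/, ejective /cʼ/.
uvular: plain /q/, ejective —.
Gaps, from front to back: dental lacks ejective (/t̪ʼ/); uvular lacks ejective (/qʼ/).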